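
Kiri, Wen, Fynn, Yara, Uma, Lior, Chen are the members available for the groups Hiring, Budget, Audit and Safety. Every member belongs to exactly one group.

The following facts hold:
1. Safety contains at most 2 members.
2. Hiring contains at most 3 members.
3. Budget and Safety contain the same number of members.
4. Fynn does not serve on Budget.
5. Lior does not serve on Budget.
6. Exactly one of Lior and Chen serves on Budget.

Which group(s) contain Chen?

From (4): Fynn ∉ Budget.
From (5): Lior ∉ Budget.
(6) (exactly one): Chen ∈ Budget.

Chen: Budget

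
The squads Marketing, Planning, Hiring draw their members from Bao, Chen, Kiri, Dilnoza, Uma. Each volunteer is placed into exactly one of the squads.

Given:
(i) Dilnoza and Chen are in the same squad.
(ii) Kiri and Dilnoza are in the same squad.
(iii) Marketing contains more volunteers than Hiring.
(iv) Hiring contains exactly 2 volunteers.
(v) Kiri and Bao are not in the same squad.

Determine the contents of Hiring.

Hiring = {Bao, Uma}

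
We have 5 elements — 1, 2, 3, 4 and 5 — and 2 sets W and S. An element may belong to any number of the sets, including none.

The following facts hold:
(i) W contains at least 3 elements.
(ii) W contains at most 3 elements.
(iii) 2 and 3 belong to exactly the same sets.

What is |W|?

3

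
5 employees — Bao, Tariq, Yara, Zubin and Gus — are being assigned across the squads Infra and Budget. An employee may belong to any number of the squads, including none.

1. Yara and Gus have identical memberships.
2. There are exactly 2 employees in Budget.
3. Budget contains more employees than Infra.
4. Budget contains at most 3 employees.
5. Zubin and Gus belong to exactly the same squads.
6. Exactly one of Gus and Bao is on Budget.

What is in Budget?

Budget = {Bao, Tariq}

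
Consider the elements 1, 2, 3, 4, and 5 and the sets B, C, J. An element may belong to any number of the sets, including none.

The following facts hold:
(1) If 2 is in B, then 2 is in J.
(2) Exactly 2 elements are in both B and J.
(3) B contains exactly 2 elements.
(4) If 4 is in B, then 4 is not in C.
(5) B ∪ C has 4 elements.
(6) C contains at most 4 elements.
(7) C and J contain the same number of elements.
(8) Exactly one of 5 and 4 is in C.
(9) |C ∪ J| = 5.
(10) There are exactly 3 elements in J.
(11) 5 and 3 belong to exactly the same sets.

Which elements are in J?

J = {1, 2, 4}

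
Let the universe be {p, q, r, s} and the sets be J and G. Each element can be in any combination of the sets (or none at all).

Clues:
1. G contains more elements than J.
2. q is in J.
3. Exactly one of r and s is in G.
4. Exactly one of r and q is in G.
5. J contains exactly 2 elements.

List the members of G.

G = {p, q, s}

From (2): q ∈ J.
Suppose p ∉ G: no assignment then satisfies all the clues, so p ∈ G.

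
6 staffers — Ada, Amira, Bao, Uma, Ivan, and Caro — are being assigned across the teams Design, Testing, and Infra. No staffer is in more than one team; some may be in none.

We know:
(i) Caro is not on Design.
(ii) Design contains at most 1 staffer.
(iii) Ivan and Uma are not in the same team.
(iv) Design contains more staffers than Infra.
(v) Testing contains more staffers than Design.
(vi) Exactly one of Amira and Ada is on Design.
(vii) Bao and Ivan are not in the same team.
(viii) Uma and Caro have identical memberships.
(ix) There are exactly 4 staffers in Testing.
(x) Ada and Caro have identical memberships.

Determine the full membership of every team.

Design = {Amira}; Testing = {Ada, Bao, Caro, Uma}; Infra = {}

From (i): Caro ∉ Design.
(viii): Uma matches Caro: Uma ∉ Design.
(x): Ada matches Caro: Ada ∉ Design.
(vi) (exactly one): Amira ∈ Design.
(ii): Design already has 1, so the rest are out.
Suppose Ada ∉ Testing: no assignment then satisfies all the clues, so Ada ∈ Testing.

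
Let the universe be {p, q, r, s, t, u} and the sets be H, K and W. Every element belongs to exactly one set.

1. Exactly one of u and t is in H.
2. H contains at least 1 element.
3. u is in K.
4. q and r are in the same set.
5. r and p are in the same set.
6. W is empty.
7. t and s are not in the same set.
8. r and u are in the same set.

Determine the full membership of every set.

From (3): u ∈ K.
(1) (exactly one): t ∈ H.
(6): W already has 0, so the rest are out.
(7): s ∉ H.
(8): r matches u: r ∉ H.
(8): r matches u: r ∈ K.
Only one set left: s ∈ K.
(4): q matches r: q ∉ H.
(4): q matches r: q ∈ K.
(5): p matches r: p ∉ H.
(5): p matches r: p ∈ K.

H = {t}; K = {p, q, r, s, u}; W = {}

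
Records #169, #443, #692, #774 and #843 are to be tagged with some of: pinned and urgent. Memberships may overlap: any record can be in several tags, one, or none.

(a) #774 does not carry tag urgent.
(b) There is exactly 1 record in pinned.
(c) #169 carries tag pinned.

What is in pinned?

From (a): #774 ∉ urgent.
From (c): #169 ∈ pinned.
(b): pinned already has 1, so the rest are out.

pinned = {#169}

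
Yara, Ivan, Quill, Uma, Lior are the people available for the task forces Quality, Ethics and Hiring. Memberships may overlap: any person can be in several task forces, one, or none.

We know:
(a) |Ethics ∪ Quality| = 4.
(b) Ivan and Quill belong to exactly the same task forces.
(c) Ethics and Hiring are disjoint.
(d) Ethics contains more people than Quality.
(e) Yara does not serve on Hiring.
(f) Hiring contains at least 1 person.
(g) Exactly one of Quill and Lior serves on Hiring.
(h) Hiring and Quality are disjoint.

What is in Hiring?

Hiring = {Lior}

From (e): Yara ∉ Hiring.
Suppose Ivan ∈ Hiring: no assignment then satisfies all the clues, so Ivan ∉ Hiring.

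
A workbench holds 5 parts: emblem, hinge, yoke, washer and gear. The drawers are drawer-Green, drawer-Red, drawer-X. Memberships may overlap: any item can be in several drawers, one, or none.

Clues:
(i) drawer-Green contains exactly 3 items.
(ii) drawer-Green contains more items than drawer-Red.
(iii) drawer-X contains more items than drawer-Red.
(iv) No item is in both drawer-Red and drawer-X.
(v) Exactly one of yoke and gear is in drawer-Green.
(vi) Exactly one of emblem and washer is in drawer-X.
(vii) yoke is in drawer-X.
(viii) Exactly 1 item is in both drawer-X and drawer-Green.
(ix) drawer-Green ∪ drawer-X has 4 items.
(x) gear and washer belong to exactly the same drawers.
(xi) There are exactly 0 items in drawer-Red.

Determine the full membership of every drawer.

drawer-Green = {emblem, gear, washer}; drawer-Red = {}; drawer-X = {emblem, yoke}

From (vii): yoke ∈ drawer-X.
(iv) (disjoint): yoke ∉ drawer-Red.
(xi): drawer-Red already has 0, so the rest are out.
Suppose emblem ∉ drawer-Green: no assignment then satisfies all the clues, so emblem ∈ drawer-Green.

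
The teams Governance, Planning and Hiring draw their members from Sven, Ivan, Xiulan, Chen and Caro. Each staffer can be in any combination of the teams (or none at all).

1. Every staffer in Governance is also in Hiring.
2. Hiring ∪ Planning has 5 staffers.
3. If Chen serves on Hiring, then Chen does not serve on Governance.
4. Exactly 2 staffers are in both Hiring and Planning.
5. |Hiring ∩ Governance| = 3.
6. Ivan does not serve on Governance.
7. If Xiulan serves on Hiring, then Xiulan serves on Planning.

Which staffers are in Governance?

Governance = {Caro, Sven, Xiulan}

From (6): Ivan ∉ Governance.
Suppose Sven ∉ Governance: no assignment then satisfies all the clues, so Sven ∈ Governance.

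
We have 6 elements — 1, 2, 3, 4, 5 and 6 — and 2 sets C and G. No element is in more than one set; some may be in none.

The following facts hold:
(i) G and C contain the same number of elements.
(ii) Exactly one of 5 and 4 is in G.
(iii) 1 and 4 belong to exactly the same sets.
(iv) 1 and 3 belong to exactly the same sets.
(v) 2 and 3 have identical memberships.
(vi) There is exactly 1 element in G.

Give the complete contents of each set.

C = {6}; G = {5}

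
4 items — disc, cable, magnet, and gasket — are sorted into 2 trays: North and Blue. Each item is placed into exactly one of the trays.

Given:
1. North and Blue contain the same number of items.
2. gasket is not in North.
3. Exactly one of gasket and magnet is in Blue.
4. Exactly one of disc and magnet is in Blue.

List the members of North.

North = {cable, magnet}

From (2): gasket ∉ North.
Only one tray left: gasket ∈ Blue.
(3) (exactly one): magnet ∉ Blue.
(4) (exactly one): disc ∈ Blue.
Only one tray left: magnet ∈ North.
Suppose cable ∉ North: no assignment then satisfies all the clues, so cable ∈ North.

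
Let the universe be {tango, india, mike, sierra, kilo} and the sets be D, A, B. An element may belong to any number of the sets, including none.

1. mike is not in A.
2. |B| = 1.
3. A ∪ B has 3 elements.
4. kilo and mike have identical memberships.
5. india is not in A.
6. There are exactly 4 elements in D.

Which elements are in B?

B = {india}

From (1): mike ∉ A.
From (5): india ∉ A.
(4): kilo matches mike: kilo ∉ A.
Suppose tango ∈ B: no assignment then satisfies all the clues, so tango ∉ B.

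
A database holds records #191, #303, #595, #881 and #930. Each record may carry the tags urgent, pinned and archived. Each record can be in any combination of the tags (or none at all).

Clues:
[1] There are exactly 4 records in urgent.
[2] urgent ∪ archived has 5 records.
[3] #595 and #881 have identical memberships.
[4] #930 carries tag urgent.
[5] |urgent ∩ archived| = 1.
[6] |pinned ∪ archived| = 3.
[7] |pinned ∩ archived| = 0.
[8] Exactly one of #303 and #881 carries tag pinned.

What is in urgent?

urgent = {#303, #595, #881, #930}

From (4): #930 ∈ urgent.
Suppose #191 ∈ urgent: no assignment then satisfies all the clues, so #191 ∉ urgent.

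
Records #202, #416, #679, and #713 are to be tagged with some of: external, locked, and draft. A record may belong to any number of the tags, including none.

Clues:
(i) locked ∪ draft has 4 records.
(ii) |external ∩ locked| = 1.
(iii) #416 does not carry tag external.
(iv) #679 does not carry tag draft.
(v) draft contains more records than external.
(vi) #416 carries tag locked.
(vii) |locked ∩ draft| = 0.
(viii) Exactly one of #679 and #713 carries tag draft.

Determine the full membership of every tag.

external = {#679}; locked = {#416, #679}; draft = {#202, #713}

From (iii): #416 ∉ external.
From (iv): #679 ∉ draft.
From (vi): #416 ∈ locked.
(viii) (exactly one): #713 ∈ draft.
Suppose #202 ∈ external: no assignment then satisfies all the clues, so #202 ∉ external.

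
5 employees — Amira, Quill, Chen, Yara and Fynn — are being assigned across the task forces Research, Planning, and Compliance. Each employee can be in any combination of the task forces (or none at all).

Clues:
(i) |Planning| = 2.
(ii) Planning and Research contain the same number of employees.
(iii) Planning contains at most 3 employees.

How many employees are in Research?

2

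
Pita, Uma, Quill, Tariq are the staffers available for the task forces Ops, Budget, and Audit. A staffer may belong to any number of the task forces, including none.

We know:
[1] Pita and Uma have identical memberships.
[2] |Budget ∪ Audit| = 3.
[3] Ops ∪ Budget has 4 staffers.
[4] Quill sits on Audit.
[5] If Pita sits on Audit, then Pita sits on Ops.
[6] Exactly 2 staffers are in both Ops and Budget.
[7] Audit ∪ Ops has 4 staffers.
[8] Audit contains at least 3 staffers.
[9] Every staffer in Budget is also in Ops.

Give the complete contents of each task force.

Ops = {Pita, Quill, Tariq, Uma}; Budget = {Pita, Uma}; Audit = {Pita, Quill, Uma}

From (4): Quill ∈ Audit.
Suppose Pita ∉ Ops: no assignment then satisfies all the clues, so Pita ∈ Ops.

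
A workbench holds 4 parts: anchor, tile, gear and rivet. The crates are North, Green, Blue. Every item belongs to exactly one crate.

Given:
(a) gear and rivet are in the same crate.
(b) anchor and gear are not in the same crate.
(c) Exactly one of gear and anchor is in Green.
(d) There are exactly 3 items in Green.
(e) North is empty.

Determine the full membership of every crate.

North = {}; Green = {gear, rivet, tile}; Blue = {anchor}

(e): North already has 0, so the rest are out.
Suppose anchor ∈ Green: no assignment then satisfies all the clues, so anchor ∉ Green.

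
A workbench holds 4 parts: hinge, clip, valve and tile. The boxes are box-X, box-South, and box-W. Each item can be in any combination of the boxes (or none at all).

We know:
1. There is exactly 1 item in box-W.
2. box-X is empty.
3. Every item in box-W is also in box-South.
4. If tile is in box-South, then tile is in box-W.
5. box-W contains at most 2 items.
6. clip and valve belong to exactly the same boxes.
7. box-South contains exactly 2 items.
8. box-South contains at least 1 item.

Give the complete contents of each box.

box-X = {}; box-South = {hinge, tile}; box-W = {tile}

(2): box-X already has 0, so the rest are out.
Suppose hinge ∉ box-South: no assignment then satisfies all the clues, so hinge ∈ box-South.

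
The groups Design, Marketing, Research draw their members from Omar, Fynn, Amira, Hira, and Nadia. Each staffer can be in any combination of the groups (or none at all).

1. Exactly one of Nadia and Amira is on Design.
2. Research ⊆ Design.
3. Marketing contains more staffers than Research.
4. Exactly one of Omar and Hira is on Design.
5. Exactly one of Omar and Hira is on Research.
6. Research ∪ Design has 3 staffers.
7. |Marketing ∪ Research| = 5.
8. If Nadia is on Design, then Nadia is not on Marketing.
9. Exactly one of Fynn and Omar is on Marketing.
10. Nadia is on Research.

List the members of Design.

From (10): Nadia ∈ Research.
(2) with Nadia ∈ Research: Nadia ∈ Design.
(8): Nadia ∉ Marketing.
(1) (exactly one): Amira ∉ Design.
(2) contrapositive: Amira ∉ Research.
Suppose Omar ∉ Design: no assignment then satisfies all the clues, so Omar ∈ Design.

Design = {Fynn, Nadia, Omar}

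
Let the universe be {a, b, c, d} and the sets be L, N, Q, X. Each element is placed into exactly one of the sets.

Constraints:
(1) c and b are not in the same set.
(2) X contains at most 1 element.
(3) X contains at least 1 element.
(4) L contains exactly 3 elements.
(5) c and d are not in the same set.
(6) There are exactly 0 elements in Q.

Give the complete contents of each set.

L = {a, b, d}; N = {}; Q = {}; X = {c}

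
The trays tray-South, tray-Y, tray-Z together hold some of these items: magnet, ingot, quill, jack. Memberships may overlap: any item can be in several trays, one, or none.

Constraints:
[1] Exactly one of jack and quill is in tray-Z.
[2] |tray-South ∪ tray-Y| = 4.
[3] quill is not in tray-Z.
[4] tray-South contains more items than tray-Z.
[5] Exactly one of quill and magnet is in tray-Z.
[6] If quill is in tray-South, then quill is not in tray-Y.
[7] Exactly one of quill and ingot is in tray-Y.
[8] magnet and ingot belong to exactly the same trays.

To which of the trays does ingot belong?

ingot: tray-South, tray-Y, tray-Z

From (3): quill ∉ tray-Z.
(1) (exactly one): jack ∈ tray-Z.
(5) (exactly one): magnet ∈ tray-Z.
(8): ingot matches magnet: ingot ∈ tray-Z.
Suppose ingot ∉ tray-South: no assignment then satisfies all the clues, so ingot ∈ tray-South.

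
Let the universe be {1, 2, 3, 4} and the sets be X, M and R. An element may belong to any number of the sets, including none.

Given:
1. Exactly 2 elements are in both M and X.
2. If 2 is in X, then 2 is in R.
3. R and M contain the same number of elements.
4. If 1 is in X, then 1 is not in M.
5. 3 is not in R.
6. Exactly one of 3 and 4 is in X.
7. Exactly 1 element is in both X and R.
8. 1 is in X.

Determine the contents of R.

R = {2, 4}

From (5): 3 ∉ R.
From (8): 1 ∈ X.
(4): 1 ∉ M.
Suppose 1 ∈ R: no assignment then satisfies all the clues, so 1 ∉ R.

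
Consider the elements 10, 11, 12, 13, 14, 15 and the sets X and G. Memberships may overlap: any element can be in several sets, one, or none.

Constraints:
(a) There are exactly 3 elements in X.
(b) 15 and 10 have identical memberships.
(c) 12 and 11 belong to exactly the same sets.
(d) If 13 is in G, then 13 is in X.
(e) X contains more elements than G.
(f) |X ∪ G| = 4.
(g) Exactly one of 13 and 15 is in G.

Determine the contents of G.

G = {13, 14}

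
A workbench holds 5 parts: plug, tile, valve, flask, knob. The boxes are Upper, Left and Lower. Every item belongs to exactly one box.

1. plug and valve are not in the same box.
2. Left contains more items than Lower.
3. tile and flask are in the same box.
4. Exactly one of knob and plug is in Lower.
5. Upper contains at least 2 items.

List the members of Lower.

Lower = {plug}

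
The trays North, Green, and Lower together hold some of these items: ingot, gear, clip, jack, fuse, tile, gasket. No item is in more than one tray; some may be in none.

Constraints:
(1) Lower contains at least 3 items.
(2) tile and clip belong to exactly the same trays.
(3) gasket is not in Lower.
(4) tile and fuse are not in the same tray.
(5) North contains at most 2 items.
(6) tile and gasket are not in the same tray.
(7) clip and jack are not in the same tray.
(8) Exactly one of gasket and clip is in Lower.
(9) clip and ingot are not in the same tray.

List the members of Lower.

Lower = {clip, gear, tile}

From (3): gasket ∉ Lower.
(8) (exactly one): clip ∈ Lower.
(9): ingot ∉ Lower.
(2): tile matches clip: tile ∉ North.
(2): tile matches clip: tile ∉ Green.
(2): tile matches clip: tile ∈ Lower.
(4): fuse ∉ Lower.
(7): jack ∉ Lower.
(1): only 3 candidates remain for Lower, so all are in.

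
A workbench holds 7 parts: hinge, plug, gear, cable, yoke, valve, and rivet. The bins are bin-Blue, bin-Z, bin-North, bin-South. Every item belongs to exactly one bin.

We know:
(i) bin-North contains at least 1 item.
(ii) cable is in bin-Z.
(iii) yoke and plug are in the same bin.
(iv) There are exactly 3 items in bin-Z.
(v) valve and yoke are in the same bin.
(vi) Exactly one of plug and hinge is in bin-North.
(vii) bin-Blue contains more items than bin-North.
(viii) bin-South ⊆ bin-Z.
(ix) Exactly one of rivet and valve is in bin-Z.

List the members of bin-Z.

bin-Z = {cable, gear, rivet}

From (ii): cable ∈ bin-Z.
Suppose hinge ∈ bin-Z: no assignment then satisfies all the clues, so hinge ∉ bin-Z.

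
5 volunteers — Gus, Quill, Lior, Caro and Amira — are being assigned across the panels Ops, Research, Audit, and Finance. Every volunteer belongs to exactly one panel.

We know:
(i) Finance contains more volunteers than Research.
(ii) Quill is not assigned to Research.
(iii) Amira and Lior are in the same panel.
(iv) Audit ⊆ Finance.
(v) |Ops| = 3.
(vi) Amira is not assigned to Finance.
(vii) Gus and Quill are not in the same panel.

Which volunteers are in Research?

Research = {}

From (ii): Quill ∉ Research.
From (vi): Amira ∉ Finance.
(iii): Lior matches Amira: Lior ∉ Finance.
(iv) contrapositive: Lior ∉ Audit.
(iv) contrapositive: Amira ∉ Audit.
Suppose Gus ∈ Research: no assignment then satisfies all the clues, so Gus ∉ Research.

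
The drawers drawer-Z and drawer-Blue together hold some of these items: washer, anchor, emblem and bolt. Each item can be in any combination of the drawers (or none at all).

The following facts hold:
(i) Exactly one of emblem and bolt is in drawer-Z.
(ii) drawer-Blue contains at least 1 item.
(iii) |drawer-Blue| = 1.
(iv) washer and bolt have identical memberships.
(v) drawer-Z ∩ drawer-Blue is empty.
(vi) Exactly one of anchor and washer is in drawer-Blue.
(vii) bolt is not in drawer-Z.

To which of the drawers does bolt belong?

bolt: none

From (vii): bolt ∉ drawer-Z.
(i) (exactly one): emblem ∈ drawer-Z.
(iv): washer matches bolt: washer ∉ drawer-Z.
(v) (disjoint): emblem ∉ drawer-Blue.
Suppose bolt ∈ drawer-Blue: no assignment then satisfies all the clues, so bolt ∉ drawer-Blue.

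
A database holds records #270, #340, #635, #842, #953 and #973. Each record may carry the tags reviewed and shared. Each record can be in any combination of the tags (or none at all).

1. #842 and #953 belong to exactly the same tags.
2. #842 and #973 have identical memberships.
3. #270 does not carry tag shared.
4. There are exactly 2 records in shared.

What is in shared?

shared = {#340, #635}

From (3): #270 ∉ shared.
Suppose #340 ∉ shared: no assignment then satisfies all the clues, so #340 ∈ shared.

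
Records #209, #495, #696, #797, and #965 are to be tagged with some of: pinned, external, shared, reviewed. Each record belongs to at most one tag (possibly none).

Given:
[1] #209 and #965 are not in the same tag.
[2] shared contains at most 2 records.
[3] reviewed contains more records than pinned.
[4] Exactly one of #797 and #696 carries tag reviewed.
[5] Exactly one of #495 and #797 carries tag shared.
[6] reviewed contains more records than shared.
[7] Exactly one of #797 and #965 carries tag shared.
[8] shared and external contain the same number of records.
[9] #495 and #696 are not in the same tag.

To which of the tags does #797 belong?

#797: shared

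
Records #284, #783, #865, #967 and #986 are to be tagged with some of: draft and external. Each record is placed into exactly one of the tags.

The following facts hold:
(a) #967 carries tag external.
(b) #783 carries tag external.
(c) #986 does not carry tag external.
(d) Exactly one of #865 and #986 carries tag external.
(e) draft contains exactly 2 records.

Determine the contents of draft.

draft = {#284, #986}

From (a): #967 ∈ external.
From (b): #783 ∈ external.
From (c): #986 ∉ external.
(d) (exactly one): #865 ∈ external.
(e): only 2 candidates remain for draft, so all are in.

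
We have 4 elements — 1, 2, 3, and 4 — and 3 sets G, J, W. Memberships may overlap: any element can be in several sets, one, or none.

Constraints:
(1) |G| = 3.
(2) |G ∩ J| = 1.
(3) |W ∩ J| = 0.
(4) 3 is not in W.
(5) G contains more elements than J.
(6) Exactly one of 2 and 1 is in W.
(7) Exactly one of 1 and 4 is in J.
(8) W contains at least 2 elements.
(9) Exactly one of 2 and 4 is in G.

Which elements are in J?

J = {1}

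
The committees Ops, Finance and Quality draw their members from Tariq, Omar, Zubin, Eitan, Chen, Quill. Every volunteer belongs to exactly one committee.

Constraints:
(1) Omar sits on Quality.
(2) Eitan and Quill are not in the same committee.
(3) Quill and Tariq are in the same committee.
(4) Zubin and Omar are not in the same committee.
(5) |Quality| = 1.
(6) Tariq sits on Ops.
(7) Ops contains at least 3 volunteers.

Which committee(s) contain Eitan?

Eitan: Finance

From (1): Omar ∈ Quality.
From (6): Tariq ∈ Ops.
(3): Quill matches Tariq: Quill ∈ Ops.
(4): Zubin ∉ Quality.
(5): Quality already has 1, so the rest are out.
(2): Eitan ∉ Ops.
Only one committee left: Eitan ∈ Finance.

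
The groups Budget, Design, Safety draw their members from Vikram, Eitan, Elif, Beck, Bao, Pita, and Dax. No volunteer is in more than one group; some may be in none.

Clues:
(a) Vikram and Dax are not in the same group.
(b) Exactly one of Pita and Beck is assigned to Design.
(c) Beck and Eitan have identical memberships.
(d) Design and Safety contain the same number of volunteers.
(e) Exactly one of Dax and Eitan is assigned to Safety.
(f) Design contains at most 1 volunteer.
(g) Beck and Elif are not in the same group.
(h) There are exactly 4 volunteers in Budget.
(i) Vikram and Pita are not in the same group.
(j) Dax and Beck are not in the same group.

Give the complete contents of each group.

Budget = {Bao, Beck, Eitan, Vikram}; Design = {Pita}; Safety = {Dax}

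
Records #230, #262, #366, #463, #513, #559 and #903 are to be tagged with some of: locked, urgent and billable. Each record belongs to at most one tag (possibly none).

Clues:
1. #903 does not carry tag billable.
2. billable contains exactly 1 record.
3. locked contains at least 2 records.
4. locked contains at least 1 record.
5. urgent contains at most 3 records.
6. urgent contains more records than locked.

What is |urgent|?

3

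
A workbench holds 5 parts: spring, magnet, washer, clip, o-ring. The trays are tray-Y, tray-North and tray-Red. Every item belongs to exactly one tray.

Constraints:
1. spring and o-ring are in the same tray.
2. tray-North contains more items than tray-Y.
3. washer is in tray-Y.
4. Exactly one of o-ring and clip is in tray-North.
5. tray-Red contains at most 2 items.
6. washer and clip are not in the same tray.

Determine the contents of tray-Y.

tray-Y = {washer}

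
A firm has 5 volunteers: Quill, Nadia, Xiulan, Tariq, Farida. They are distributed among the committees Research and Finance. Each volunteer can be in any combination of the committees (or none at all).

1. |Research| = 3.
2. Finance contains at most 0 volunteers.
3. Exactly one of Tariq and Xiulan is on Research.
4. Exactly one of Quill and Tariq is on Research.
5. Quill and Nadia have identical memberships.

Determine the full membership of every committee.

Research = {Nadia, Quill, Xiulan}; Finance = {}

(2): Finance already has 0, so the rest are out.
Suppose Quill ∉ Research: no assignment then satisfies all the clues, so Quill ∈ Research.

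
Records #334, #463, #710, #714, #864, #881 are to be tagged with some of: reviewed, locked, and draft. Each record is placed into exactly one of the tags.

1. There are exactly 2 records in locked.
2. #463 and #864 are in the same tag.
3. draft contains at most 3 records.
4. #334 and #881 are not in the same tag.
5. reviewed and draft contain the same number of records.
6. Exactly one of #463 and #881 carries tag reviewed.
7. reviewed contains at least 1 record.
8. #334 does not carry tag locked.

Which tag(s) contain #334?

From (8): #334 ∉ locked.
Suppose #334 ∈ reviewed: no assignment then satisfies all the clues, so #334 ∉ reviewed.

#334: draft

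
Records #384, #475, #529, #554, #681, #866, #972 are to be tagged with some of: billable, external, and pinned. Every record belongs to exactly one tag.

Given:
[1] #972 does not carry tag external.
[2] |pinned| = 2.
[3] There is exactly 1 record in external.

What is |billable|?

4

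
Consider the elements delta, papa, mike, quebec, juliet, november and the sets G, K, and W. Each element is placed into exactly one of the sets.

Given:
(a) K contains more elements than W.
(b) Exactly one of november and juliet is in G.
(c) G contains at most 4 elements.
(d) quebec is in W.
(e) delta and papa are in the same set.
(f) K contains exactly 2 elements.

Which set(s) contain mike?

mike: K

From (d): quebec ∈ W.
Suppose mike ∈ G: no assignment then satisfies all the clues, so mike ∉ G.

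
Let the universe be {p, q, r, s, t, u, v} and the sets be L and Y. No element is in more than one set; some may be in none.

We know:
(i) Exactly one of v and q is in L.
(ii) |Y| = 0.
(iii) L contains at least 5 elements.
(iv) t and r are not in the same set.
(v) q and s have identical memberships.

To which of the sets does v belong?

(ii): Y already has 0, so the rest are out.
Suppose v ∈ L: no assignment then satisfies all the clues, so v ∉ L.

v: none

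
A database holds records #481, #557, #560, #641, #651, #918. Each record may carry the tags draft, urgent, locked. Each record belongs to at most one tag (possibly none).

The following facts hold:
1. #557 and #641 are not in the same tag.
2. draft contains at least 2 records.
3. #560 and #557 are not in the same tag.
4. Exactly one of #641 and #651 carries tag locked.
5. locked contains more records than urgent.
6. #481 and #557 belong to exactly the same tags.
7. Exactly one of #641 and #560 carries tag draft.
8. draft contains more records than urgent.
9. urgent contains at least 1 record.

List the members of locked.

locked = {#481, #557, #651}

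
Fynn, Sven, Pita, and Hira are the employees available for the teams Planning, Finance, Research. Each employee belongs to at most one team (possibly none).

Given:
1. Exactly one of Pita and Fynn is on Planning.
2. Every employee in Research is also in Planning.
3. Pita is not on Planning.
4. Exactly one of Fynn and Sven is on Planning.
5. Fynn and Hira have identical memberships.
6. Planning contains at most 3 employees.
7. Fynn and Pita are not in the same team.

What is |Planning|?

2

From (3): Pita ∉ Planning.
(1) (exactly one): Fynn ∈ Planning.
(2) contrapositive: Pita ∉ Research.
(4) (exactly one): Sven ∉ Planning.
(5): Hira matches Fynn: Hira ∈ Planning.
(2) contrapositive: Sven ∉ Research.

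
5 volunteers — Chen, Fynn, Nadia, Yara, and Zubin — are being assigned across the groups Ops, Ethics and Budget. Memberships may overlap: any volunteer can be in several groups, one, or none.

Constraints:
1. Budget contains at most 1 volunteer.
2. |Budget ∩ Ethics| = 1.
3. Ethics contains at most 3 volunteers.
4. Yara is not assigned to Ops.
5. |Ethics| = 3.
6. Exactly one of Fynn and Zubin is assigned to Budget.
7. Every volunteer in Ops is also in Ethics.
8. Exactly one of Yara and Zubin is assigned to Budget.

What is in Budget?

Budget = {Zubin}

From (4): Yara ∉ Ops.
Suppose Chen ∈ Budget: no assignment then satisfies all the clues, so Chen ∉ Budget.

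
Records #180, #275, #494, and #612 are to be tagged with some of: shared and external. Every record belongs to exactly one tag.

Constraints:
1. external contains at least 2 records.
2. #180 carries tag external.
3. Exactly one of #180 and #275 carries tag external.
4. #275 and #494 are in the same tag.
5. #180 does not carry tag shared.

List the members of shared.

shared = {#275, #494}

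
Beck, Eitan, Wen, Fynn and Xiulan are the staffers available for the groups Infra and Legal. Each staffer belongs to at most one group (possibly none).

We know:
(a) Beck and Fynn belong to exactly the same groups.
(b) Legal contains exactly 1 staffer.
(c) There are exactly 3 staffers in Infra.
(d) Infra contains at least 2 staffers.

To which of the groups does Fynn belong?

Fynn: Infra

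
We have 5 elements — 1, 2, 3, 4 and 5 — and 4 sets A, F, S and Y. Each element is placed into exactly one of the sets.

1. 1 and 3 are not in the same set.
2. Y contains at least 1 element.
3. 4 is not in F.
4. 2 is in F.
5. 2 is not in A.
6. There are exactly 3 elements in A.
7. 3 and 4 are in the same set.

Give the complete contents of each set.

A = {3, 4, 5}; F = {2}; S = {}; Y = {1}

From (3): 4 ∉ F.
From (4): 2 ∈ F.
(7): 3 matches 4: 3 ∉ F.
Suppose 1 ∈ A: no assignment then satisfies all the clues, so 1 ∉ A.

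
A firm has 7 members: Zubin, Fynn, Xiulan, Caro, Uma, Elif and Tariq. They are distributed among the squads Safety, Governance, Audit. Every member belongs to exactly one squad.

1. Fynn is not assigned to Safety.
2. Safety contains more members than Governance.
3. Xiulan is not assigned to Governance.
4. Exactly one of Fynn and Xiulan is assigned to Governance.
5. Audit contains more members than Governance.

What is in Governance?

Governance = {Fynn}

From (1): Fynn ∉ Safety.
From (3): Xiulan ∉ Governance.
(4) (exactly one): Fynn ∈ Governance.
Suppose Zubin ∈ Governance: no assignment then satisfies all the clues, so Zubin ∉ Governance.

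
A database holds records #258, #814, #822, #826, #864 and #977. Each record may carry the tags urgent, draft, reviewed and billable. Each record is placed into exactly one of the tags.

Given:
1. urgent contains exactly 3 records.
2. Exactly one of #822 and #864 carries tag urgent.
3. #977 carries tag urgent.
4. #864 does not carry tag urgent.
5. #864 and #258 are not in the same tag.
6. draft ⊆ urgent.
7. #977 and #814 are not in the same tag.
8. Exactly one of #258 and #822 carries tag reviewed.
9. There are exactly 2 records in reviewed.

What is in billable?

From (3): #977 ∈ urgent.
From (4): #864 ∉ urgent.
(2) (exactly one): #822 ∈ urgent.
(6) contrapositive: #864 ∉ draft.
(7): #814 ∉ urgent.
(8) (exactly one): #258 ∈ reviewed.
(1): only 3 candidates remain for urgent, so all are in.
(5): #864 ∉ reviewed.
(6) contrapositive: #814 ∉ draft.
(9): only 2 candidates remain for reviewed, so all are in.
Only one tag left: #864 ∈ billable.

billable = {#864}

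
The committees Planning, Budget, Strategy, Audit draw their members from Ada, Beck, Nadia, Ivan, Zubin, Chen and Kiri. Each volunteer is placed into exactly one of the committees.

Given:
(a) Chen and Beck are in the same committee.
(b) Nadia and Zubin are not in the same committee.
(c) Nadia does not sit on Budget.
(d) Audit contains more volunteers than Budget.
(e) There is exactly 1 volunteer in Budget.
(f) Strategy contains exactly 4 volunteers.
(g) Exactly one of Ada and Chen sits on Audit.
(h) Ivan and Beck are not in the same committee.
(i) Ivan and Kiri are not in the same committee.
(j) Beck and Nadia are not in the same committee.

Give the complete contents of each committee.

From (c): Nadia ∉ Budget.
Suppose Ada ∈ Planning: no assignment then satisfies all the clues, so Ada ∉ Planning.

Planning = {}; Budget = {Ivan}; Strategy = {Beck, Chen, Kiri, Zubin}; Audit = {Ada, Nadia}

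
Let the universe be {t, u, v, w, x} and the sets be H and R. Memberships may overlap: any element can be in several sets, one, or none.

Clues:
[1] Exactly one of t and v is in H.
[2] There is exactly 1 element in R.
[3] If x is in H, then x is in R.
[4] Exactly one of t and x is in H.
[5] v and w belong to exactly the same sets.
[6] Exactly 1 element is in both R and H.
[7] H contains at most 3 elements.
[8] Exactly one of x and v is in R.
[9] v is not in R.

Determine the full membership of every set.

H = {v, w, x}; R = {x}

From (9): v ∉ R.
(5): w matches v: w ∉ R.
(8) (exactly one): x ∈ R.
(2): R already has 1, so the rest are out.
Suppose t ∈ H: no assignment then satisfies all the clues, so t ∉ H.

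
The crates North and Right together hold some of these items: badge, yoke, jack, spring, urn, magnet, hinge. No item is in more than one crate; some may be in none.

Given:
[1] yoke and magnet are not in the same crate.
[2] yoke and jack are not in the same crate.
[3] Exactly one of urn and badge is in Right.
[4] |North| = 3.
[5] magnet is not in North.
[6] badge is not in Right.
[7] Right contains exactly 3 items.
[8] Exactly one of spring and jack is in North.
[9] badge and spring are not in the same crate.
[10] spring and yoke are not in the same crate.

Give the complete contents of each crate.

From (5): magnet ∉ North.
From (6): badge ∉ Right.
(3) (exactly one): urn ∈ Right.
Suppose badge ∉ North: no assignment then satisfies all the clues, so badge ∈ North.

North = {badge, hinge, jack}; Right = {magnet, spring, urn}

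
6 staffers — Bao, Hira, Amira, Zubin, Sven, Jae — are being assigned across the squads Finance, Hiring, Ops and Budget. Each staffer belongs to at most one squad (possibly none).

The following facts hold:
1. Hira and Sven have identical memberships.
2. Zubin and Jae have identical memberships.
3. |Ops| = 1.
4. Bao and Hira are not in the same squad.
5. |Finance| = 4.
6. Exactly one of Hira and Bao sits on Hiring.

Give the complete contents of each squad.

Finance = {Hira, Jae, Sven, Zubin}; Hiring = {Bao}; Ops = {Amira}; Budget = {}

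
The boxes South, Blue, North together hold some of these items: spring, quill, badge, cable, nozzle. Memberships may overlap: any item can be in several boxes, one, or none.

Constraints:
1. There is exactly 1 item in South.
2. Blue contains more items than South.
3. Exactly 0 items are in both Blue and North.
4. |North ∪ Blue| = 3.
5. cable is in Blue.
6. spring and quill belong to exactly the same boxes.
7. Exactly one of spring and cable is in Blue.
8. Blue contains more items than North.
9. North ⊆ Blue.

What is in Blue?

Blue = {badge, cable, nozzle}

From (5): cable ∈ Blue.
(7) (exactly one): spring ∉ Blue.
(9) contrapositive: spring ∉ North.
(6): quill matches spring: quill ∉ Blue.
(6): quill matches spring: quill ∉ North.
Suppose badge ∉ Blue: no assignment then satisfies all the clues, so badge ∈ Blue.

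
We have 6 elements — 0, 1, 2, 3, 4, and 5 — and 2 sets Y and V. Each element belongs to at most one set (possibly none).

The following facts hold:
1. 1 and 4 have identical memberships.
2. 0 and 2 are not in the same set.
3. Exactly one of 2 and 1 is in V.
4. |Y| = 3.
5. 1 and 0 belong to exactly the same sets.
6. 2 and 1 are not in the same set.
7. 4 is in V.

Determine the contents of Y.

Y = {2, 3, 5}

From (7): 4 ∈ V.
(1): 1 matches 4: 1 ∉ Y.
(1): 1 matches 4: 1 ∈ V.
(3) (exactly one): 2 ∉ V.
(5): 0 matches 1: 0 ∉ Y.
(5): 0 matches 1: 0 ∈ V.
(4): only 3 candidates remain for Y, so all are in.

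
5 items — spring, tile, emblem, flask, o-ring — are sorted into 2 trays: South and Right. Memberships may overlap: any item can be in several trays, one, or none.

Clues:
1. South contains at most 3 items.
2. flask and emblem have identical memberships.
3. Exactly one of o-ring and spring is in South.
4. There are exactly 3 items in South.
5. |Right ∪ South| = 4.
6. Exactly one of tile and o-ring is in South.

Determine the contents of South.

South = {emblem, flask, o-ring}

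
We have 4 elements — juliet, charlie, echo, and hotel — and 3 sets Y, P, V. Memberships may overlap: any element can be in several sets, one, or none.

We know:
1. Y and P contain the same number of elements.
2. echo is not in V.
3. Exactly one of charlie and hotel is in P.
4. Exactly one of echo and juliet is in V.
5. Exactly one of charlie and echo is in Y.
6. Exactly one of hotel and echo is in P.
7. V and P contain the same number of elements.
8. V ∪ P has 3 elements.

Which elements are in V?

From (2): echo ∉ V.
(4) (exactly one): juliet ∈ V.
Suppose charlie ∉ V: no assignment then satisfies all the clues, so charlie ∈ V.

V = {charlie, juliet}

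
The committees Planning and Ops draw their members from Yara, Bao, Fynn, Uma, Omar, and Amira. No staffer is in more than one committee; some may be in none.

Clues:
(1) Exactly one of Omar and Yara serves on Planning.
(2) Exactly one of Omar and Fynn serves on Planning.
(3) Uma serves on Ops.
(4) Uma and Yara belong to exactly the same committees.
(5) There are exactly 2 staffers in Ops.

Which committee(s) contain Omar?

From (3): Uma ∈ Ops.
(4): Yara matches Uma: Yara ∉ Planning.
(4): Yara matches Uma: Yara ∈ Ops.
(5): Ops already has 2, so the rest are out.
(1) (exactly one): Omar ∈ Planning.
(2) (exactly one): Fynn ∉ Planning.

Omar: Planning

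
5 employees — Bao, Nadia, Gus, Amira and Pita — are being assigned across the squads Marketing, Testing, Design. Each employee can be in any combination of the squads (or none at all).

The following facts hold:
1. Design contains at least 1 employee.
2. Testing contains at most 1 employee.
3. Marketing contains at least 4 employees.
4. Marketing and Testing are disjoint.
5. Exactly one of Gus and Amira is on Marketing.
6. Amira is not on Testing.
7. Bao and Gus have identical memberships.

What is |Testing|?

0

From (6): Amira ∉ Testing.
Suppose Bao ∉ Marketing: no assignment then satisfies all the clues, so Bao ∈ Marketing.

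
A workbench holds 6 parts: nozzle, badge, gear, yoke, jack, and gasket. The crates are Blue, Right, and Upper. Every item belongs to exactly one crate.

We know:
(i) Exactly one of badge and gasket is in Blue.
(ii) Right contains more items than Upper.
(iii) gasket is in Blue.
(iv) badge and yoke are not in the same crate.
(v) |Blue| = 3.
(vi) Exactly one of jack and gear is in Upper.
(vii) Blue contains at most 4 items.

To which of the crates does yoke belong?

From (iii): gasket ∈ Blue.
(i) (exactly one): badge ∉ Blue.
Suppose yoke ∉ Blue: no assignment then satisfies all the clues, so yoke ∈ Blue.

yoke: Blue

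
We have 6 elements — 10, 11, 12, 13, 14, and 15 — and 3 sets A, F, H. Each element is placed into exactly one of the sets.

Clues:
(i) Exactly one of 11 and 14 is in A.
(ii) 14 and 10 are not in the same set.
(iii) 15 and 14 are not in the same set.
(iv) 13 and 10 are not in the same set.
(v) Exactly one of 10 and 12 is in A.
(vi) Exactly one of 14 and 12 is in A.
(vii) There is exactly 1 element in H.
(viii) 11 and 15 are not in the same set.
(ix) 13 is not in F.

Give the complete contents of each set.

A = {11, 12, 13}; F = {10, 15}; H = {14}

From (ix): 13 ∉ F.
Suppose 10 ∈ A: no assignment then satisfies all the clues, so 10 ∉ A.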